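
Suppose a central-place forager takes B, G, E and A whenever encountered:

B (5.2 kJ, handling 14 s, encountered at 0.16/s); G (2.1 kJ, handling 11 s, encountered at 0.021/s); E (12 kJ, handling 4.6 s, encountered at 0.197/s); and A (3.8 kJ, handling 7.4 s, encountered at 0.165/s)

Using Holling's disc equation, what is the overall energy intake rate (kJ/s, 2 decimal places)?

R = Σλ_iE_i / (1 + Σλ_ih_i)
Numerator: 0.16×5.2 + 0.021×2.1 + 0.197×12 + 0.165×3.8 = 3.867
Denominator: 1 + 0.16×14 + 0.021×11 + 0.197×4.6 + 0.165×7.4 = 5.598
R = 3.867/5.598 = 0.6908 kJ/s

0.69 kJ/s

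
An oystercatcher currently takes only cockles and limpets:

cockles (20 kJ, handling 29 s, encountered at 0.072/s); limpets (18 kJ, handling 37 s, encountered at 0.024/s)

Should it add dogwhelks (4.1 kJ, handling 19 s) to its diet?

No

Current rate: (0.072×20 + 0.024×18)/(1 + 0.072×29 + 0.024×37) = 0.4708 kJ/s.
dogwhelks: E/h = 4.1/19 = 0.2158 kJ/s.
Since 0.2158 < R, time spent handling dogwhelks is better spent searching.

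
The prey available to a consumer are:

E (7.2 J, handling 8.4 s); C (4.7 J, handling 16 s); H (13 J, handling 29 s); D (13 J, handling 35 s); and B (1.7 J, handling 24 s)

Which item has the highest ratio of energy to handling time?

E

In descending order of E/h:
E: 7.2/8.4 = 0.857 J/s
H: 13/29 = 0.448 J/s
D: 13/35 = 0.371 J/s
C: 4.7/16 = 0.294 J/s
B: 1.7/24 = 0.0708 J/s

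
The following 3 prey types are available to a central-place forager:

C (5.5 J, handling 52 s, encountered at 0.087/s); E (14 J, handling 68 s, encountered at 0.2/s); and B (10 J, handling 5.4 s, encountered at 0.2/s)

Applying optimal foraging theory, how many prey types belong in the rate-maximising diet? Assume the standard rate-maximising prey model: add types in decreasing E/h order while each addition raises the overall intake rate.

Rank by E/h (J/s): B 1.85, E 0.206, C 0.106. Include each in turn until the next type's E/h falls below the running intake rate.
Rate on top 1: 0.9615. E: 0.206 < 0.9615 → exclude; stop.
Optimal diet: B — 1 of 3 types.

1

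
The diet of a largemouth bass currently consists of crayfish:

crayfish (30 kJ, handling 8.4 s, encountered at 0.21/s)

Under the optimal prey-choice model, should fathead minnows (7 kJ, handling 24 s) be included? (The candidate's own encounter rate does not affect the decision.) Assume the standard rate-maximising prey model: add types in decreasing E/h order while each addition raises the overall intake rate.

On crayfish alone, R = ΣλE/(1+Σλh) = 6.3/2.764 = 2.279 kJ/s.
Profitability of fathead minnows: 7/24 = 0.2917 kJ/s.
0.2917 < 2.279, so adding fathead minnows would lower the average — exclude it.

No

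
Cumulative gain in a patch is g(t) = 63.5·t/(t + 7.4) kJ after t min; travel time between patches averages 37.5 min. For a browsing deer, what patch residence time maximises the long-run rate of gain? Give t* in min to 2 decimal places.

16.66 min

By the marginal value theorem, leave when the instantaneous gain rate g'(t) equals the habitat-wide average g(t)/(T + t).
g'(t) = 63.5·7.4/(t + 7.4)². Setting 63.5·7.4/(t+7.4)² = 63.5t/[(t+7.4)(37.5+t)] gives 7.4(37.5+t) = t(t+7.4), so t² = 7.4×37.5 = 277.5.
t* = √277.5 = 16.66 min.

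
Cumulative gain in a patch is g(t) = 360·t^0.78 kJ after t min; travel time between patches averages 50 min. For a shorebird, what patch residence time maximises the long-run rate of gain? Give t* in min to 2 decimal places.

177.27 min

By the marginal value theorem, leave when the instantaneous gain rate g'(t) equals the habitat-wide average g(t)/(T + t).
g'(t) = 0.78·360·t^-0.22. Setting 0.78·360·t^-0.22 = 360·t^0.78/(50+t) gives 0.78(50+t) = t, so 0.22·t = 0.78×50.
t* = 0.78×50/0.22 = 177.3 min.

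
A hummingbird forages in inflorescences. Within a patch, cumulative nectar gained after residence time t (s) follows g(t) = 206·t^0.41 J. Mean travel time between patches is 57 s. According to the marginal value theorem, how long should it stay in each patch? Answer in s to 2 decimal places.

Maximise g(t)/(T+t): set derivative to zero → g'(t)(T+t) = g(t).
g'(t) = 0.41·206·t^-0.59. Setting 0.41·206·t^-0.59 = 206·t^0.41/(57+t) gives 0.41(57+t) = t, so 0.59·t = 0.41×57.
t* = 0.41×57/0.59 = 39.61 s.

39.61 s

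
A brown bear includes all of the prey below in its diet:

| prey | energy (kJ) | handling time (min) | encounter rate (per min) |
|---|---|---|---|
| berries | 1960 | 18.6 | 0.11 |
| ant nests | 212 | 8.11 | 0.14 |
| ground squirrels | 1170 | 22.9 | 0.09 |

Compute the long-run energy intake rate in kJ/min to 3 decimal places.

56.161 kJ/min

R = Σλ_iE_i / (1 + Σλ_ih_i)
Numerator: 0.11×1960 + 0.14×212 + 0.09×1170 = 350.6
Denominator: 1 + 0.11×18.6 + 0.14×8.11 + 0.09×22.9 = 6.242
R = 350.6/6.242 = 56.16 kJ/min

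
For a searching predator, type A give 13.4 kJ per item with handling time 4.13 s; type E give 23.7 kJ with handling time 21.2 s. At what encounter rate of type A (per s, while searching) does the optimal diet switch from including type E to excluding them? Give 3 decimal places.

Drop type E once their profitability E₂/h₂ falls below the rate achievable on type A alone: E₂/h₂ = λE₁/(1 + λh₁).
Solve for λ: λE₁h₂ = E₂(1 + λh₁) → λ(E₁h₂ − E₂h₁) = E₂ → λ = E₂/(E₁h₂ − E₂h₁).
λ = 23.7/(13.4×21.2 − 23.7×4.13) = 23.7/186.2 = 0.1273 per s.

0.127 per s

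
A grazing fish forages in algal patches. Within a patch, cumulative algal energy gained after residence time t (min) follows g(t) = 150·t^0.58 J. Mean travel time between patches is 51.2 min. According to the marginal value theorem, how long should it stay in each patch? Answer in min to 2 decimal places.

By the marginal value theorem, leave when the instantaneous gain rate g'(t) equals the habitat-wide average g(t)/(T + t).
g'(t) = 0.58·150·t^-0.42. Setting 0.58·150·t^-0.42 = 150·t^0.58/(51.2+t) gives 0.58(51.2+t) = t, so 0.42·t = 0.58×51.2.
t* = 0.58×51.2/0.42 = 70.7 min.

70.70 min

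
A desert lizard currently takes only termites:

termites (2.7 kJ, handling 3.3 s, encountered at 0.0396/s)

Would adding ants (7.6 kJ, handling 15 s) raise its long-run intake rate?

Yes

On termites alone, R = ΣλE/(1+Σλh) = 0.1069/1.131 = 0.09456 kJ/s.
Profitability of ants: 7.6/15 = 0.5067 kJ/s.
0.5067 > 0.09456, so adding ants raises the average — include it.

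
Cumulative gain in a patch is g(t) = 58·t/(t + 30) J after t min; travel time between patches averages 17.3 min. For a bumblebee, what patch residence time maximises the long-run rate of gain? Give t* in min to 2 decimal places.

By the marginal value theorem, leave when the instantaneous gain rate g'(t) equals the habitat-wide average g(t)/(T + t).
g'(t) = 58·30/(t + 30)². Setting 58·30/(t+30)² = 58t/[(t+30)(17.3+t)] gives 30(17.3+t) = t(t+30), so t² = 30×17.3 = 519.
t* = √519 = 22.78 min.

22.78 min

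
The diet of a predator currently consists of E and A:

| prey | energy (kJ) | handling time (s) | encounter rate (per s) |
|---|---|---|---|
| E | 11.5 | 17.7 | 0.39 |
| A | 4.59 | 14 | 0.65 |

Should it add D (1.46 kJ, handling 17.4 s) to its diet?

No

Current rate: (0.39×11.5 + 0.65×4.59)/(1 + 0.39×17.7 + 0.65×14) = 0.4392 kJ/s.
D: E/h = 1.46/17.4 = 0.08391 kJ/s.
Since 0.08391 < R, time spent handling D is better spent searching.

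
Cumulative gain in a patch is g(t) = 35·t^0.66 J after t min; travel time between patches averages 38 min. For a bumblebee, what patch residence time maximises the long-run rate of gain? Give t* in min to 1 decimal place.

73.8 min

Maximise g(t)/(T+t): set derivative to zero → g'(t)(T+t) = g(t).
g'(t) = 0.66·35·t^-0.34. Setting 0.66·35·t^-0.34 = 35·t^0.66/(38+t) gives 0.66(38+t) = t, so 0.34·t = 0.66×38.
t* = 0.66×38/0.34 = 73.76 min.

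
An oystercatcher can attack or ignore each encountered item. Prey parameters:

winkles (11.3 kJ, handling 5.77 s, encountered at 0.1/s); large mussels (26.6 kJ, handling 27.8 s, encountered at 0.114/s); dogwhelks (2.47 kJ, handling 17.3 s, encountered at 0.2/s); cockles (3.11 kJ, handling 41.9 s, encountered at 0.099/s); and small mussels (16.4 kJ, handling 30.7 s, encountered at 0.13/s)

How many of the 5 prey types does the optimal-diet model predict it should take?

Profitabilities (E/h, kJ/s): winkles 1.96, large mussels 0.957, small mussels 0.534, dogwhelks 0.143, cockles 0.0742. Add prey in this order while the next type's profitability exceeds the intake rate on those already taken.
Rate on top 1: 0.7166. large mussels: 0.957 > 0.7166 → include.
Rate on top 2: 0.877. small mussels: 0.534 < 0.877 → exclude; stop.
Optimal diet: winkles, large mussels — 2 of 5 types.

2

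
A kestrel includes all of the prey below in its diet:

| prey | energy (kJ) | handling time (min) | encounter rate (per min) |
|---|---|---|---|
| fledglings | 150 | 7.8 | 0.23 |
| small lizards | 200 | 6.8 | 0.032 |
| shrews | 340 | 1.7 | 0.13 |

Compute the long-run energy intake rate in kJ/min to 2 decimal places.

26.33 kJ/min

Energy encountered per unit search time: 0.23×150 + 0.032×200 + 0.13×340 = 85.1 kJ/min.
Handling time per unit search time: 0.23×7.8 + 0.032×6.8 + 0.13×1.7 = 2.233.
Rate = 85.1/(1 + 2.233) = 26.33 kJ/min.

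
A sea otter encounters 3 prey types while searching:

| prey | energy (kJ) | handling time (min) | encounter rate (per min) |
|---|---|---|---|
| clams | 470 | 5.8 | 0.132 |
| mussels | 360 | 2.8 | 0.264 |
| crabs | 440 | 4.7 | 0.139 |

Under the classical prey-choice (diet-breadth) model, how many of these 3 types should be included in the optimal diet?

3

E/h in descending order: mussels 129, crabs 93.6, clams 81 kJ/min. The optimal diet is the largest prefix of this list for which every included type satisfies E_i/h_i > R on the types above it.
Rate on top 1: 54.65. crabs: 93.6 > 54.65 → include.
Rate on top 2: 65.29. clams: 81 > 65.29 → include.
Optimal diet: mussels, crabs, clams — 3 of 3 types.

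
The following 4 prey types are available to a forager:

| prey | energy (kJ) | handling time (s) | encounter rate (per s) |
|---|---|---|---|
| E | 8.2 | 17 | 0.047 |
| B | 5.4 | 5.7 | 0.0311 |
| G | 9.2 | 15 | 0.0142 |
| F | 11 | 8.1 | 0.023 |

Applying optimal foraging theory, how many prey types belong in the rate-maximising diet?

E/h in descending order: F 1.36, B 0.947, G 0.613, E 0.482 kJ/s. The optimal diet is the largest prefix of this list for which every included type satisfies E_i/h_i > R on the types above it.
Rate on top 1: 0.2133. B: 0.947 > 0.2133 → include.
Rate on top 2: 0.3087. G: 0.613 > 0.3087 → include.
Rate on top 3: 0.3499. E: 0.482 > 0.3499 → include.
Optimal diet: F, B, G, E — 4 of 4 types.

4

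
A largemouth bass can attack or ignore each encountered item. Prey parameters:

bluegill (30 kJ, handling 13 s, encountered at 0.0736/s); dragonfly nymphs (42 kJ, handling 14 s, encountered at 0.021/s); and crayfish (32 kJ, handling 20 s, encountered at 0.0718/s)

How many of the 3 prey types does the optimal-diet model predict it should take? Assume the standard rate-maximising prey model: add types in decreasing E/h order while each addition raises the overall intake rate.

Rank by E/h (kJ/s): dragonfly nymphs 3, bluegill 2.31, crayfish 1.6. Include each in turn until the next type's E/h falls below the running intake rate.
Rate on top 1: 0.6816. bluegill: 2.31 > 0.6816 → include.
Rate on top 2: 1.373. crayfish: 1.6 > 1.373 → include.
Optimal diet: dragonfly nymphs, bluegill, crayfish — 3 of 3 types.

3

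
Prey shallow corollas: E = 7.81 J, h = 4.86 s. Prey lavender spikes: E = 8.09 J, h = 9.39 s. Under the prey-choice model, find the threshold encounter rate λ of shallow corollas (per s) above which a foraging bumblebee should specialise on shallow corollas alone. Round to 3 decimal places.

Drop lavender spikes once their profitability E₂/h₂ falls below the rate achievable on shallow corollas alone: E₂/h₂ = λE₁/(1 + λh₁).
Solve for λ: λE₁h₂ = E₂(1 + λh₁) → λ(E₁h₂ − E₂h₁) = E₂ → λ = E₂/(E₁h₂ − E₂h₁).
λ = 8.09/(7.81×9.39 − 8.09×4.86) = 8.09/34.02 = 0.2378 per s.

0.238 per s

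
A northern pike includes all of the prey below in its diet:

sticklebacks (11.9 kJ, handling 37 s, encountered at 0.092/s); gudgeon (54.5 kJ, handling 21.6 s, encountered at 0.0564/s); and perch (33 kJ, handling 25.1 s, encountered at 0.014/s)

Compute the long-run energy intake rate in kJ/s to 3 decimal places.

0.775 kJ/s

R = Σλ_iE_i / (1 + Σλ_ih_i)
Numerator: 0.092×11.9 + 0.0564×54.5 + 0.014×33 = 4.631
Denominator: 1 + 0.092×37 + 0.0564×21.6 + 0.014×25.1 = 5.974
R = 4.631/5.974 = 0.7752 kJ/s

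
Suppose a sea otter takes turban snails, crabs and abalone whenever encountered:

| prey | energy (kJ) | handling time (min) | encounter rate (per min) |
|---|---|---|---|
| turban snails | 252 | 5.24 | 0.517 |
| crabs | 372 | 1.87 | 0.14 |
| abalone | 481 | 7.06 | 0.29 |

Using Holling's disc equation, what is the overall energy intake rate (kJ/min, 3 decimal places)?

53.479 kJ/min

R = (0.517×252 + 0.14×372 + 0.29×481) / (1 + 0.517×5.24 + 0.14×1.87 + 0.29×7.06) = 321.9/6.018 = 53.48 kJ/min.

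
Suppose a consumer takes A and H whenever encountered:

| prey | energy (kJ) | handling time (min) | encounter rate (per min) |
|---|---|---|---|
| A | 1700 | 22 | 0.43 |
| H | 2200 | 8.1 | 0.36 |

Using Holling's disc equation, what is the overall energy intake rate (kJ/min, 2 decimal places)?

113.86 kJ/min

R = Σλ_iE_i / (1 + Σλ_ih_i)
Numerator: 0.43×1700 + 0.36×2200 = 1523
Denominator: 1 + 0.43×22 + 0.36×8.1 = 13.38
R = 1523/13.38 = 113.9 kJ/min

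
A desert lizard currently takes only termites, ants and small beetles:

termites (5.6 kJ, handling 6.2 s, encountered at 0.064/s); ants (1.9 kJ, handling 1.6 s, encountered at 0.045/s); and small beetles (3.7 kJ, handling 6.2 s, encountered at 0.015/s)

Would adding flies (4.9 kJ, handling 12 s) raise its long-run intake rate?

Yes

Intake rate on the current diet: R = (0.064×5.6 + 0.045×1.9 + 0.015×3.7) / (1 + 0.064×6.2 + 0.045×1.6 + 0.015×6.2) = 0.4994/1.562 = 0.3198 kJ/s.
Profitability of flies: 4.9/12 = 0.4083 kJ/s.
Since 0.4083 > R, including flies increases the long-run rate.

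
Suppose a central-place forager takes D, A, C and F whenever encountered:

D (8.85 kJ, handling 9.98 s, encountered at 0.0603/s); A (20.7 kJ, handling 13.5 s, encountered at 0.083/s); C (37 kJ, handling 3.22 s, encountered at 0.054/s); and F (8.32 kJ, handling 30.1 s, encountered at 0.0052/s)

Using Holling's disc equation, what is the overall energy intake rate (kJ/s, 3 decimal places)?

1.406 kJ/s

R = (0.0603×8.85 + 0.083×20.7 + 0.054×37 + 0.0052×8.32) / (1 + 0.0603×9.98 + 0.083×13.5 + 0.054×3.22 + 0.0052×30.1) = 4.293/3.053 = 1.406 kJ/s.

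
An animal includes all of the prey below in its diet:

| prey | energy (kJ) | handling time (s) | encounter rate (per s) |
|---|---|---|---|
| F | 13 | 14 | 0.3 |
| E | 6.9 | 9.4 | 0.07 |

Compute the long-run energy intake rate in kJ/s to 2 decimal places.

0.75 kJ/s

Energy encountered per unit search time: 0.3×13 + 0.07×6.9 = 4.383 kJ/s.
Handling time per unit search time: 0.3×14 + 0.07×9.4 = 4.858.
Rate = 4.383/(1 + 4.858) = 0.7482 kJ/s.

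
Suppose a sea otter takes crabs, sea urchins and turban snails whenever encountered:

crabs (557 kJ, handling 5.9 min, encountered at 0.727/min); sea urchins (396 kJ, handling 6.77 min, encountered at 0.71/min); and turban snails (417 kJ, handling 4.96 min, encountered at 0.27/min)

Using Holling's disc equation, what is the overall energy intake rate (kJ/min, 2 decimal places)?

69.84 kJ/min

R = (0.727×557 + 0.71×396 + 0.27×417) / (1 + 0.727×5.9 + 0.71×6.77 + 0.27×4.96) = 798.7/11.44 = 69.84 kJ/min.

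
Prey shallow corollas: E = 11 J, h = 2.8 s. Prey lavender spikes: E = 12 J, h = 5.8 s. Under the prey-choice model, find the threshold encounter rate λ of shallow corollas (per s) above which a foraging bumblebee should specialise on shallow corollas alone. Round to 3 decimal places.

0.397 per s

At the threshold, the rate on shallow corollas alone equals the profitability of lavender spikes: λ·11/(1 + λ·2.8) = 12/5.8 = 2.069.
Rearranging, λ(11 − 2.069×2.8) = 2.069, so λ = 2.069/5.207 = 0.3974 per s.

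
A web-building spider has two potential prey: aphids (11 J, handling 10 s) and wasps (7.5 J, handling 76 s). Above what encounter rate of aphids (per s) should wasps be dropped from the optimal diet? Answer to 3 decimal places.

At the threshold, the rate on aphids alone equals the profitability of wasps: λ·11/(1 + λ·10) = 7.5/76 = 0.09868.
Rearranging, λ(11 − 0.09868×10) = 0.09868, so λ = 0.09868/10.01 = 0.009855 per s.

0.010 per s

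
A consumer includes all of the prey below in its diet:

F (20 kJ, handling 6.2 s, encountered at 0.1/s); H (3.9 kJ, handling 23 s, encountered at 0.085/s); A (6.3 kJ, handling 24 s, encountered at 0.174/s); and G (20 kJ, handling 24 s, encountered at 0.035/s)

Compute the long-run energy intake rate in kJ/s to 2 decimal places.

R = Σλ_iE_i / (1 + Σλ_ih_i)
Numerator: 0.1×20 + 0.085×3.9 + 0.174×6.3 + 0.035×20 = 4.128
Denominator: 1 + 0.1×6.2 + 0.085×23 + 0.174×24 + 0.035×24 = 8.591
R = 4.128/8.591 = 0.4805 kJ/s

0.48 kJ/s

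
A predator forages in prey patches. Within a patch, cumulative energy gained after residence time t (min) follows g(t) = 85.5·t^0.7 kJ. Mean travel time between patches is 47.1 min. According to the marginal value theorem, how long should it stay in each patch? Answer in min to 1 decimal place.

By the marginal value theorem, leave when the instantaneous gain rate g'(t) equals the habitat-wide average g(t)/(T + t).
g'(t) = 0.7·85.5·t^-0.3. Setting 0.7·85.5·t^-0.3 = 85.5·t^0.7/(47.1+t) gives 0.7(47.1+t) = t, so 0.30·t = 0.7×47.1.
t* = 0.7×47.1/0.30 = 109.9 min.

109.9 min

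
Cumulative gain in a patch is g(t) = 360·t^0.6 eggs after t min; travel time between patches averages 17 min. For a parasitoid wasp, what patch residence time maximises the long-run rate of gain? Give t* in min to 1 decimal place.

Optimal t* satisfies g'(t*) = g(t*)/(T + t*).
g'(t) = 0.6·360·t^-0.4. Setting 0.6·360·t^-0.4 = 360·t^0.6/(17+t) gives 0.6(17+t) = t, so 0.40·t = 0.6×17.
t* = 0.6×17/0.40 = 25.5 min.

25.5 min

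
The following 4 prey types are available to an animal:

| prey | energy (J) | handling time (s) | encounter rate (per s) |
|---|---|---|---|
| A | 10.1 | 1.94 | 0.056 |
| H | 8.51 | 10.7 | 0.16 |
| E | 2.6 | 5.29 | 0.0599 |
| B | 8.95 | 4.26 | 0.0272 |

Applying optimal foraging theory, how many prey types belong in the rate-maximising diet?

3

Rank by E/h (J/s): A 5.21, B 2.1, H 0.795, E 0.491. Include each in turn until the next type's E/h falls below the running intake rate.
Rate on top 1: 0.5102. B: 2.1 > 0.5102 → include.
Rate on top 2: 0.6607. H: 0.795 > 0.6607 → include.
Rate on top 3: 0.7392. E: 0.491 < 0.7392 → exclude; stop.
Optimal diet: A, B, H — 3 of 4 types.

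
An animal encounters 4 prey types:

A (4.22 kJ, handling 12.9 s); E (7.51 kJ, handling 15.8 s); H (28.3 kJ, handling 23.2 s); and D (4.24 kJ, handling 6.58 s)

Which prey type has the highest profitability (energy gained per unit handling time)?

H

Profitability E/h (kJ/s): A = 4.22/12.9 = 0.327, E = 7.51/15.8 = 0.475, H = 28.3/23.2 = 1.22, D = 4.24/6.58 = 0.644.
Ranked: H > D > E > A.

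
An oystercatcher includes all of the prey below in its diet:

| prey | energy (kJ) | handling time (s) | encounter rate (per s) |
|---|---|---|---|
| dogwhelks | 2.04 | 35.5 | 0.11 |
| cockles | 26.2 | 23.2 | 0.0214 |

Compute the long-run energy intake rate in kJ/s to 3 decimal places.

Energy encountered per unit search time: 0.11×2.04 + 0.0214×26.2 = 0.7851 kJ/s.
Handling time per unit search time: 0.11×35.5 + 0.0214×23.2 = 4.401.
Rate = 0.7851/(1 + 4.401) = 0.1453 kJ/s.

0.145 kJ/s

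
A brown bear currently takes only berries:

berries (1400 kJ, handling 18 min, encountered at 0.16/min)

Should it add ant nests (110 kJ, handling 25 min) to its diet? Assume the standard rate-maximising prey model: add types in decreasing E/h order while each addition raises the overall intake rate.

No

On berries alone, R = ΣλE/(1+Σλh) = 224/3.88 = 57.73 kJ/min.
ant nests: E/h = 110/25 = 4.4 kJ/min.
4.4 < 57.73, so adding ant nests would lower the average — exclude it.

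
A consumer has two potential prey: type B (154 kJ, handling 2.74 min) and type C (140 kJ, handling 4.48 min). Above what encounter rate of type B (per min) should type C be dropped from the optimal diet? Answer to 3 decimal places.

0.457 per min

At the threshold, the rate on type B alone equals the profitability of type C: λ·154/(1 + λ·2.74) = 140/4.48 = 31.25.
Rearranging, λ(154 − 31.25×2.74) = 31.25, so λ = 31.25/68.38 = 0.457 per min.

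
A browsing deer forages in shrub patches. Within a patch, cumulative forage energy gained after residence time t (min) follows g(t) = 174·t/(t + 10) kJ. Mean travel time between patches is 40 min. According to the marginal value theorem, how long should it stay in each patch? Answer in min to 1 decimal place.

By the marginal value theorem, leave when the instantaneous gain rate g'(t) equals the habitat-wide average g(t)/(T + t).
g'(t) = 174·10/(t + 10)². Setting 174·10/(t+10)² = 174t/[(t+10)(40+t)] gives 10(40+t) = t(t+10), so t² = 10×40 = 400.
t* = √400 = 20 min.

20.0 min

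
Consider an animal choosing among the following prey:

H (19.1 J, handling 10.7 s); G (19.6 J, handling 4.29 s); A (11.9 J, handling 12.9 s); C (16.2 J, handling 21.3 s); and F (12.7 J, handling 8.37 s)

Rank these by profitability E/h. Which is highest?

Profitability E/h (J/s): H = 19.1/10.7 = 1.79, G = 19.6/4.29 = 4.57, A = 11.9/12.9 = 0.922, C = 16.2/21.3 = 0.761, F = 12.7/8.37 = 1.52.
Ranked: G > H > F > A > C.

G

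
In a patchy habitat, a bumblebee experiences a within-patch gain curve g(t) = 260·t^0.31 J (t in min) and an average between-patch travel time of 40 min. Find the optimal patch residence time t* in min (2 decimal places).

17.97 min

Optimal t* satisfies g'(t*) = g(t*)/(T + t*).
g'(t) = 0.31·260·t^-0.69. Setting 0.31·260·t^-0.69 = 260·t^0.31/(40+t) gives 0.31(40+t) = t, so 0.69·t = 0.31×40.
t* = 0.31×40/0.69 = 17.97 min.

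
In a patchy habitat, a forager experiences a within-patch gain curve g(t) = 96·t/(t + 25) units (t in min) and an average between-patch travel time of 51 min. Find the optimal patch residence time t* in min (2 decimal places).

35.71 min

Optimal t* satisfies g'(t*) = g(t*)/(T + t*).
g'(t) = 96·25/(t + 25)². Setting 96·25/(t+25)² = 96t/[(t+25)(51+t)] gives 25(51+t) = t(t+25), so t² = 25×51 = 1275.
t* = √1275 = 35.71 min.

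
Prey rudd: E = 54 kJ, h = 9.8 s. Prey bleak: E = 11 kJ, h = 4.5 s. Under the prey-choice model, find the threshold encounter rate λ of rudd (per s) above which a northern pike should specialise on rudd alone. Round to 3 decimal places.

Drop bleak once their profitability E₂/h₂ falls below the rate achievable on rudd alone: E₂/h₂ = λE₁/(1 + λh₁).
Solve for λ: λE₁h₂ = E₂(1 + λh₁) → λ(E₁h₂ − E₂h₁) = E₂ → λ = E₂/(E₁h₂ − E₂h₁).
λ = 11/(54×4.5 − 11×9.8) = 11/135.2 = 0.08136 per s.

0.081 per s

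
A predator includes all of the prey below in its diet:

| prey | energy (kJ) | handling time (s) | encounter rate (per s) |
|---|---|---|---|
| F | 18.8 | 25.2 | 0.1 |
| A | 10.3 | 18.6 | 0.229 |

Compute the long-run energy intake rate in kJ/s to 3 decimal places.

R = Σλ_iE_i / (1 + Σλ_ih_i)
Numerator: 0.1×18.8 + 0.229×10.3 = 4.239
Denominator: 1 + 0.1×25.2 + 0.229×18.6 = 7.779
R = 4.239/7.779 = 0.5449 kJ/s

0.545 kJ/s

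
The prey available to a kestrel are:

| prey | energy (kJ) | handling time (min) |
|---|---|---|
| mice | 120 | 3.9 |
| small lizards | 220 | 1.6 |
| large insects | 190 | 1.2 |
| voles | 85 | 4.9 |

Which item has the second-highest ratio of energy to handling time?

small lizards

Profitability E/h (kJ/min): mice = 120/3.9 = 30.8, small lizards = 220/1.6 = 138, large insects = 190/1.2 = 158, voles = 85/4.9 = 17.3.
Ranked: large insects > small lizards > mice > voles.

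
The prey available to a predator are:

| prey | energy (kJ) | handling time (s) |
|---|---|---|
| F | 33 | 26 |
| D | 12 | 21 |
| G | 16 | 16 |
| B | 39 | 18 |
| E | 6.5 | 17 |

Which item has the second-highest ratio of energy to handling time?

In descending order of E/h:
B: 39/18 = 2.17 kJ/s
F: 33/26 = 1.27 kJ/s
G: 16/16 = 1 kJ/s
D: 12/21 = 0.571 kJ/s
E: 6.5/17 = 0.382 kJ/s

F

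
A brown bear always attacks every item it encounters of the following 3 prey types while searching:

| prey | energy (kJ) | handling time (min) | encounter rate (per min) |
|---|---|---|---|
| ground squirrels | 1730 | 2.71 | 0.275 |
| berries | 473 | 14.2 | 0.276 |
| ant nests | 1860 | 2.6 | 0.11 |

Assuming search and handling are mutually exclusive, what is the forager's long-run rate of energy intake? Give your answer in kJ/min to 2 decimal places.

136.28 kJ/min

Energy encountered per unit search time: 0.275×1730 + 0.276×473 + 0.11×1860 = 810.9 kJ/min.
Handling time per unit search time: 0.275×2.71 + 0.276×14.2 + 0.11×2.6 = 4.95.
Rate = 810.9/(1 + 4.95) = 136.3 kJ/min.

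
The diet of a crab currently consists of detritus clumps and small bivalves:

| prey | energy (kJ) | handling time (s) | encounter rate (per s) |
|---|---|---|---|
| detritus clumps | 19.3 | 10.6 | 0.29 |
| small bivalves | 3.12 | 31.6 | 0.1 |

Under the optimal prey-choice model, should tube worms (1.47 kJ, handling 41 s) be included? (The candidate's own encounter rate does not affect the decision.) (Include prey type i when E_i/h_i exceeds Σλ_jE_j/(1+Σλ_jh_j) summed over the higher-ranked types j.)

Current rate: (0.29×19.3 + 0.1×3.12)/(1 + 0.29×10.6 + 0.1×31.6) = 0.8168 kJ/s.
Profitability of tube worms: 1.47/41 = 0.03585 kJ/s.
0.03585 < 0.8168, so adding tube worms would lower the average — exclude it.

No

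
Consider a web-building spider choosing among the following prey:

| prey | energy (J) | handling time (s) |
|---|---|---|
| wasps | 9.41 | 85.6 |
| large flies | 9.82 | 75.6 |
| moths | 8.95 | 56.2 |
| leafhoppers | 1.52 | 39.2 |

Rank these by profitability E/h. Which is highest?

In descending order of E/h:
moths: 8.95/56.2 = 0.159 J/s
large flies: 9.82/75.6 = 0.13 J/s
wasps: 9.41/85.6 = 0.11 J/s
leafhoppers: 1.52/39.2 = 0.0388 J/s

moths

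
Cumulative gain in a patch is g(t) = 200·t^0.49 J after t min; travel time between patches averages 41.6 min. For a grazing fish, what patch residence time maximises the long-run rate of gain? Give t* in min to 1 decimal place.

By the marginal value theorem, leave when the instantaneous gain rate g'(t) equals the habitat-wide average g(t)/(T + t).
g'(t) = 0.49·200·t^-0.51. Setting 0.49·200·t^-0.51 = 200·t^0.49/(41.6+t) gives 0.49(41.6+t) = t, so 0.51·t = 0.49×41.6.
t* = 0.49×41.6/0.51 = 39.97 min.

40.0 min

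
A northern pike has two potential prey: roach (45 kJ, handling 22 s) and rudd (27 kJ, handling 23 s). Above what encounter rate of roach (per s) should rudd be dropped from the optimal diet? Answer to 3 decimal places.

At the threshold, the rate on roach alone equals the profitability of rudd: λ·45/(1 + λ·22) = 27/23 = 1.174.
Rearranging, λ(45 − 1.174×22) = 1.174, so λ = 1.174/19.17 = 0.06122 per s.

0.061 per s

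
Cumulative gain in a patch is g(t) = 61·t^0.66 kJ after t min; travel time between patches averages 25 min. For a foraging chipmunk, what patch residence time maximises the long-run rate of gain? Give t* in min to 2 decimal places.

By the marginal value theorem, leave when the instantaneous gain rate g'(t) equals the habitat-wide average g(t)/(T + t).
g'(t) = 0.66·61·t^-0.34. Setting 0.66·61·t^-0.34 = 61·t^0.66/(25+t) gives 0.66(25+t) = t, so 0.34·t = 0.66×25.
t* = 0.66×25/0.34 = 48.53 min.

48.53 min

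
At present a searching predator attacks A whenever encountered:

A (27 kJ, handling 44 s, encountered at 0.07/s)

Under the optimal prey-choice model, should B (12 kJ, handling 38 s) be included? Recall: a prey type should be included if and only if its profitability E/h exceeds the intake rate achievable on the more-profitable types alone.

No

Current rate: (0.07×27)/(1 + 0.07×44) = 0.4632 kJ/s.
Profitability of B: 12/38 = 0.3158 kJ/s.
0.3158 < 0.4632, so adding B would lower the average — exclude it.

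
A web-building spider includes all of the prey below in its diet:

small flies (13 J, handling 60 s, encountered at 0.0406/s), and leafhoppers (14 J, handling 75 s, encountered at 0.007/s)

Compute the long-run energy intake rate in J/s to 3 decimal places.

Energy encountered per unit search time: 0.0406×13 + 0.007×14 = 0.6258 J/s.
Handling time per unit search time: 0.0406×60 + 0.007×75 = 2.961.
Rate = 0.6258/(1 + 2.961) = 0.158 J/s.

0.158 J/s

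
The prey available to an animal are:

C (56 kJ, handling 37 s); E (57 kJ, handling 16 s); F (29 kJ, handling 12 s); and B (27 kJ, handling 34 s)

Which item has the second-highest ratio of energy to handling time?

F

Profitability E/h (kJ/s): C = 56/37 = 1.51, E = 57/16 = 3.56, F = 29/12 = 2.42, B = 27/34 = 0.794.
Ranked: E > F > C > B.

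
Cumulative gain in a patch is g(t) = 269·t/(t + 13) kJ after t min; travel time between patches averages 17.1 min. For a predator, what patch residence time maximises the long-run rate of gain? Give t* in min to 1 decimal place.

Maximise g(t)/(T+t): set derivative to zero → g'(t)(T+t) = g(t).
g'(t) = 269·13/(t + 13)². Setting 269·13/(t+13)² = 269t/[(t+13)(17.1+t)] gives 13(17.1+t) = t(t+13), so t² = 13×17.1 = 222.3.
t* = √222.3 = 14.91 min.

14.9 min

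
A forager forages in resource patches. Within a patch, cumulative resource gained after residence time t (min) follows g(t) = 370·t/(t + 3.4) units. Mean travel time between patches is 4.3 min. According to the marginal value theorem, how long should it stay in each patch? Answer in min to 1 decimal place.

3.8 min

Optimal t* satisfies g'(t*) = g(t*)/(T + t*).
g'(t) = 370·3.4/(t + 3.4)². Setting 370·3.4/(t+3.4)² = 370t/[(t+3.4)(4.3+t)] gives 3.4(4.3+t) = t(t+3.4), so t² = 3.4×4.3 = 14.62.
t* = √14.62 = 3.824 min.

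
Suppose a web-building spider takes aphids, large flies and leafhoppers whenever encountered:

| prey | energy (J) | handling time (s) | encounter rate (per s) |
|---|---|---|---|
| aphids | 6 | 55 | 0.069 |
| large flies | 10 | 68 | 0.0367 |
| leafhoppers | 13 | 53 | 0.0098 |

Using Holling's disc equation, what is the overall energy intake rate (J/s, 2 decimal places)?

0.12 J/s

R = Σλ_iE_i / (1 + Σλ_ih_i)
Numerator: 0.069×6 + 0.0367×10 + 0.0098×13 = 0.9084
Denominator: 1 + 0.069×55 + 0.0367×68 + 0.0098×53 = 7.81
R = 0.9084/7.81 = 0.1163 J/s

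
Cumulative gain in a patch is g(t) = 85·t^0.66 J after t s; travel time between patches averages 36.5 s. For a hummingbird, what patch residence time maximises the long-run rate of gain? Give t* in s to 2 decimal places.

70.85 s

By the marginal value theorem, leave when the instantaneous gain rate g'(t) equals the habitat-wide average g(t)/(T + t).
g'(t) = 0.66·85·t^-0.34. Setting 0.66·85·t^-0.34 = 85·t^0.66/(36.5+t) gives 0.66(36.5+t) = t, so 0.34·t = 0.66×36.5.
t* = 0.66×36.5/0.34 = 70.85 s.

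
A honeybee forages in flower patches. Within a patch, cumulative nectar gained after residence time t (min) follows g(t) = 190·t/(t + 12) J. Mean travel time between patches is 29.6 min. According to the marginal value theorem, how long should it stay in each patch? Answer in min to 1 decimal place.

18.8 min

Optimal t* satisfies g'(t*) = g(t*)/(T + t*).
g'(t) = 190·12/(t + 12)². Setting 190·12/(t+12)² = 190t/[(t+12)(29.6+t)] gives 12(29.6+t) = t(t+12), so t² = 12×29.6 = 355.2.
t* = √355.2 = 18.85 min.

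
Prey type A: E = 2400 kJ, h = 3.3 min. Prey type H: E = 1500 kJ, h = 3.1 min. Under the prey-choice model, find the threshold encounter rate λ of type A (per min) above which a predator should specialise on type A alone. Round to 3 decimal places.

0.602 per min

The zero-one rule: include type H iff E₂/h₂ > λE₁/(1+λh₁). Equality gives the switch point.
λE₁h₂ = E₂ + λE₂h₁ ⇒ λ = E₂/(E₁h₂ − E₂h₁) = 1500/(7440 − 4950) = 0.6024 per min.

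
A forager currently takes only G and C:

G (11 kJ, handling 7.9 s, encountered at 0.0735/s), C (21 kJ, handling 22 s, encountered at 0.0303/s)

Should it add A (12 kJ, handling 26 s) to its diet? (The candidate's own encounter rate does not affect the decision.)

On G and C alone, R = ΣλE/(1+Σλh) = 1.445/2.247 = 0.6429 kJ/s.
A: E/h = 12/26 = 0.4615 kJ/s.
Since 0.4615 < R, time spent handling A is better spent searching.

No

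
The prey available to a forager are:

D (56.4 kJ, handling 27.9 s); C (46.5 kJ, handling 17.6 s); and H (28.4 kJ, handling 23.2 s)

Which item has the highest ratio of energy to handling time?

C

Profitability E/h (kJ/s): D = 56.4/27.9 = 2.02, C = 46.5/17.6 = 2.64, H = 28.4/23.2 = 1.22.
Ranked: C > D > H.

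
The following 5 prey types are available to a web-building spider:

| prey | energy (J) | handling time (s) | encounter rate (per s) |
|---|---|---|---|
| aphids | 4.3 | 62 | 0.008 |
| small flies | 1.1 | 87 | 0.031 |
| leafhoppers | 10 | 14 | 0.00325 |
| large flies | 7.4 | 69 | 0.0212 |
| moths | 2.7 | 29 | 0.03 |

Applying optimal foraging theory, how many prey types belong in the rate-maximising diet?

Profitabilities (E/h, J/s): leafhoppers 0.714, large flies 0.107, moths 0.0931, aphids 0.0694, small flies 0.0126. Add prey in this order while the next type's profitability exceeds the intake rate on those already taken.
Rate on top 1: 0.03109. large flies: 0.107 > 0.03109 → include.
Rate on top 2: 0.0755. moths: 0.0931 > 0.0755 → include.
Rate on top 3: 0.08003. aphids: 0.0694 < 0.08003 → exclude; stop.
Optimal diet: leafhoppers, large flies, moths — 3 of 5 types.

3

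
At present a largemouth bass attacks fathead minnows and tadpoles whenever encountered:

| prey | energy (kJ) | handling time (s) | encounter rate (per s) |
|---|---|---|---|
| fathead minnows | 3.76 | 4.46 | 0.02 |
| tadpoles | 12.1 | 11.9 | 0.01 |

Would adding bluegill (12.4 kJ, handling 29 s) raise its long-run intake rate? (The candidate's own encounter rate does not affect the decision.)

Current rate: (0.02×3.76 + 0.01×12.1)/(1 + 0.02×4.46 + 0.01×11.9) = 0.1624 kJ/s.
bluegill: E/h = 12.4/29 = 0.4276 kJ/s.
0.4276 > 0.1624, so adding bluegill raises the average — include it.

Yes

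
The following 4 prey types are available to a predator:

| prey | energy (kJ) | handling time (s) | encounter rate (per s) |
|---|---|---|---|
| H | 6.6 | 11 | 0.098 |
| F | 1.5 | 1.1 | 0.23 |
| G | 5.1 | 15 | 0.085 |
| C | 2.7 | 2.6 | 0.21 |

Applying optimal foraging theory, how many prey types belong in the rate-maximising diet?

Profitabilities (E/h, kJ/s): F 1.36, C 1.04, H 0.6, G 0.34. Add prey in this order while the next type's profitability exceeds the intake rate on those already taken.
Rate on top 1: 0.2753. C: 1.04 > 0.2753 → include.
Rate on top 2: 0.5069. H: 0.6 > 0.5069 → include.
Rate on top 3: 0.5418. G: 0.34 < 0.5418 → exclude; stop.
Optimal diet: F, C, H — 3 of 4 types.

3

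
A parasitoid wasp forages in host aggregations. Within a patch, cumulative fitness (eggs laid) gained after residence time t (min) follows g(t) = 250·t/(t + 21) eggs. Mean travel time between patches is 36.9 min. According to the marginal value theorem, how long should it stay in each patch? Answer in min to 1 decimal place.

Optimal t* satisfies g'(t*) = g(t*)/(T + t*).
g'(t) = 250·21/(t + 21)². Setting 250·21/(t+21)² = 250t/[(t+21)(36.9+t)] gives 21(36.9+t) = t(t+21), so t² = 21×36.9 = 774.9.
t* = √774.9 = 27.84 min.

27.8 min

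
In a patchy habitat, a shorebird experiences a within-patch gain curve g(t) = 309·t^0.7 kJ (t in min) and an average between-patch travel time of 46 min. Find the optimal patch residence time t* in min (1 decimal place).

By the marginal value theorem, leave when the instantaneous gain rate g'(t) equals the habitat-wide average g(t)/(T + t).
g'(t) = 0.7·309·t^-0.3. Setting 0.7·309·t^-0.3 = 309·t^0.7/(46+t) gives 0.7(46+t) = t, so 0.30·t = 0.7×46.
t* = 0.7×46/0.30 = 107.3 min.

107.3 min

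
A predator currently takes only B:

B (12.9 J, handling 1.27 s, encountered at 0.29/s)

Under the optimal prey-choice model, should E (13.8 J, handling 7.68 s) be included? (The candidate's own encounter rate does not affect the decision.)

No

Intake rate on the current diet: R = (0.29×12.9) / (1 + 0.29×1.27) = 3.741/1.368 = 2.734 J/s.
E: E/h = 13.8/7.68 = 1.797 J/s.
1.797 < 2.734, so adding E would lower the average — exclude it.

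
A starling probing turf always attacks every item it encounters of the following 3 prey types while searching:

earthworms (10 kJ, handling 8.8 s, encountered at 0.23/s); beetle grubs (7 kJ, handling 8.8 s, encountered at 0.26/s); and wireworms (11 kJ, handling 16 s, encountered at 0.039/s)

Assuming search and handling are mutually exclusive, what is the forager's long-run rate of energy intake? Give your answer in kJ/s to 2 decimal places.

0.77 kJ/s

R = (0.23×10 + 0.26×7 + 0.039×11) / (1 + 0.23×8.8 + 0.26×8.8 + 0.039×16) = 4.549/5.936 = 0.7663 kJ/s.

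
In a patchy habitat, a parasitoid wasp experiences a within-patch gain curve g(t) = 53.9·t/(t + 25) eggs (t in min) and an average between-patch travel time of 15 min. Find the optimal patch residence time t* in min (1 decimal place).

Maximise g(t)/(T+t): set derivative to zero → g'(t)(T+t) = g(t).
g'(t) = 53.9·25/(t + 25)². Setting 53.9·25/(t+25)² = 53.9t/[(t+25)(15+t)] gives 25(15+t) = t(t+25), so t² = 25×15 = 375.
t* = √375 = 19.36 min.

19.4 min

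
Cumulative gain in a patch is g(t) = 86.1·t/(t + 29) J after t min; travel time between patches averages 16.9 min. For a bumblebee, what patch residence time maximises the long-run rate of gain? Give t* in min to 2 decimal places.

By the marginal value theorem, leave when the instantaneous gain rate g'(t) equals the habitat-wide average g(t)/(T + t).
g'(t) = 86.1·29/(t + 29)². Setting 86.1·29/(t+29)² = 86.1t/[(t+29)(16.9+t)] gives 29(16.9+t) = t(t+29), so t² = 29×16.9 = 490.1.
t* = √490.1 = 22.14 min.

22.14 min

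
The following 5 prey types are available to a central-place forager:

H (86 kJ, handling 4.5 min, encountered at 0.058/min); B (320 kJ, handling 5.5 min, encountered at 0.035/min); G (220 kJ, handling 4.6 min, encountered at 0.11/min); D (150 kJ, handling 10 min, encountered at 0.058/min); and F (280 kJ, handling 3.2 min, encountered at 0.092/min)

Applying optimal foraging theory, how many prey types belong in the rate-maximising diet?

E/h in descending order: F 87.5, B 58.2, G 47.8, H 19.1, D 15 kJ/min. The optimal diet is the largest prefix of this list for which every included type satisfies E_i/h_i > R on the types above it.
Rate on top 1: 19.9. B: 58.2 > 19.9 → include.
Rate on top 2: 24.86. G: 47.8 > 24.86 → include.
Rate on top 3: 30.69. H: 19.1 < 30.69 → exclude; stop.
Optimal diet: F, B, G — 3 of 5 types.

3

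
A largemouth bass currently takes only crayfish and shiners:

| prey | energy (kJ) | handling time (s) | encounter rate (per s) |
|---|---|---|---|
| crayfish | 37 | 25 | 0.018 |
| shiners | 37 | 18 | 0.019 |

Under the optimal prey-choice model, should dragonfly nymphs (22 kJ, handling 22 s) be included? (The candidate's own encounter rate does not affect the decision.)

Yes

Current rate: (0.018×37 + 0.019×37)/(1 + 0.018×25 + 0.019×18) = 0.764 kJ/s.
dragonfly nymphs: E/h = 22/22 = 1 kJ/s.
Since 1 > R, including dragonfly nymphs increases the long-run rate.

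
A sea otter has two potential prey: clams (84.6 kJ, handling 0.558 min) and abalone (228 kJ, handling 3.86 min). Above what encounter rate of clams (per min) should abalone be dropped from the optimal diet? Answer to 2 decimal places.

Drop abalone once their profitability E₂/h₂ falls below the rate achievable on clams alone: E₂/h₂ = λE₁/(1 + λh₁).
Solve for λ: λE₁h₂ = E₂(1 + λh₁) → λ(E₁h₂ − E₂h₁) = E₂ → λ = E₂/(E₁h₂ − E₂h₁).
λ = 228/(84.6×3.86 − 228×0.558) = 228/199.3 = 1.144 per min.

1.14 per min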